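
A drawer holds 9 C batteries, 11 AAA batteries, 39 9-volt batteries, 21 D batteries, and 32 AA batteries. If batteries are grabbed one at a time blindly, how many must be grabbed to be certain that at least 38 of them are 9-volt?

111

The worst case draws every non-9-volt battery first: 9 + 11 + 21 + 32 = 73.
The next 38 draws are then forced to be 9-volt, giving 73 + 38 = 111.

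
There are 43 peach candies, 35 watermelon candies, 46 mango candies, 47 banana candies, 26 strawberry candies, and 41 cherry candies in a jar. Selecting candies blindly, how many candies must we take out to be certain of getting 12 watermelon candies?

215

The worst case draws every non-watermelon candy first: 43 + 46 + 47 + 26 + 41 = 203.
The next 12 draws are then forced to be watermelon, giving 203 + 12 = 215.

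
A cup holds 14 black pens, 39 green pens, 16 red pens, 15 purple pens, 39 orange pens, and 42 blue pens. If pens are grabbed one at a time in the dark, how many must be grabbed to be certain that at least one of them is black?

152

To avoid black pens as long as possible, exhaust the other 5 ink colors first.
The worst case draws every non-black pen first: 39 + 16 + 15 + 39 + 42 = 151.
The next draw is then forced to be black, giving 151 + 1 = 152.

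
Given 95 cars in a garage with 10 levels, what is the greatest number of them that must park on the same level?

10

If each of the 10 levels held at most 9, the total would be at most 10 × 9 = 90 < 95, a contradiction.
So at least one holds ⌈95/10⌉ = 10.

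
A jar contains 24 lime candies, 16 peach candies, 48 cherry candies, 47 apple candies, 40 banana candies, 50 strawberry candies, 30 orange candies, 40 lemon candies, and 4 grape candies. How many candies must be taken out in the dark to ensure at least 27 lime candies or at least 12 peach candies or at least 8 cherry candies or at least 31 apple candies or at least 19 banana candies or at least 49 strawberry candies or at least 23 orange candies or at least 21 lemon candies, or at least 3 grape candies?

183

The worst case stops just short of every target: all 24 lime, 11 peach, 7 cherry, 30 apple, 18 banana, 48 strawberry, 22 orange, 20 lemon, 2 grape — 24 + 11 + 7 + 30 + 18 + 48 + 22 + 20 + 2 = 182 candies.
One more candy must push some flavor to its target, so 182 + 1 = 183.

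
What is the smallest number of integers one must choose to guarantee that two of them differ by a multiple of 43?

44

Use the pigeonhole principle on residue classes: two integers differ by a multiple of 43 exactly when they share a remainder mod 43.
There are 43 residue classes mod 43, so 43 integers can all lie in distinct classes.
One more integer must repeat a residue, giving a difference divisible by 43. So n = 43 + 1 = 44.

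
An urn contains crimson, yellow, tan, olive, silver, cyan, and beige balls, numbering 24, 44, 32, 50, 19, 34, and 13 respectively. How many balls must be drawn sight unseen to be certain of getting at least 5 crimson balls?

197

To avoid crimson balls as long as possible, exhaust the other 6 colors first.
The worst case draws every non-crimson ball first: 44 + 32 + 50 + 19 + 34 + 13 = 192.
The next 5 draws are then forced to be crimson, giving 192 + 5 = 197.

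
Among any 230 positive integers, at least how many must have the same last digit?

There are 10 possible last digits, which serve as the pigeonholes.
If each of the 10 possible last digits held at most 22, the total would be at most 10 × 22 = 220 < 230, a contradiction.
So at least one holds ⌈230/10⌉ = 23.

23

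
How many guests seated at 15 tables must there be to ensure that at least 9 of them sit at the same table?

There are 15 tables acting as pigeonholes.
With 15 × 8 = 120 guests we could place exactly 8 in each, with no class reaching 9.
One more forces some class to hold 9, so 120 + 1 = 121.

121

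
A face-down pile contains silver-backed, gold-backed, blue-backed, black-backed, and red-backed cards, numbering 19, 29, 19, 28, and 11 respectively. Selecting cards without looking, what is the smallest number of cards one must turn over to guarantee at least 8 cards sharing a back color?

36

Treat the 5 back colors as pigeonholes.
The worst case takes 7 cards of each back color without reaching 8 of any: 5 × 7 = 35.
The next card must bring some back color to 8, so 35 + 1 = 36.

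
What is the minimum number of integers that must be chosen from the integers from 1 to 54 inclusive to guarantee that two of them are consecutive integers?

Partition {1, …, 54} into 27 pairs: {1,2}, {3,4}, …, {53,54}.
Choosing 27 integers — say the 27 even numbers 2, 4, …, 54 — takes one from each pair and avoids the property.
Choosing 28 forces two into the same pair by pigeonhole, and those are consecutive. So 28.

28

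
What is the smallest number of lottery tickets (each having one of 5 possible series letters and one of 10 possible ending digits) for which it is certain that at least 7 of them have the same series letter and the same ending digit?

There are 5 × 10 = 50 (series letter, ending digit) combinations acting as pigeonholes.
With 50 × 6 = 300 lottery tickets we could place exactly 6 in each, with no (series letter, ending digit) pair reaching 7.
One more forces some (series letter, ending digit) pair to hold 7, so 300 + 1 = 301.

301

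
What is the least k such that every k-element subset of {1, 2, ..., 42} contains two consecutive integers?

Partition {1, …, 42} into 21 pairs: {1,2}, {3,4}, …, {41,42}.
Choosing 21 integers — say the 21 even numbers 2, 4, …, 42 — takes one from each pair and avoids the property.
Choosing 22 forces two into the same pair by pigeonhole, and those are consecutive. So 22.

22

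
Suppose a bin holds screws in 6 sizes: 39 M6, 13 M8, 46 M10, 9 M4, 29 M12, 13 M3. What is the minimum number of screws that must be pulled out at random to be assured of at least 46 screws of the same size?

Treat the 6 sizes as pigeonholes.
In the worst case we take at most 45 of each size, but all 39 M6, all 13 M8, all 9 M4, all 29 M12, and all 13 M3 (fewer than 45), giving 39 + 13 + 45 + 9 + 29 + 13 = 148.
One more screw then forces some size to 46, so 148 + 1 = 149.

149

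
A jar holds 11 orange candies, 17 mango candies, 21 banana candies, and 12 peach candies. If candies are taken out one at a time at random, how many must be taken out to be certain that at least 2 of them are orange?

The worst case draws every non-orange candy first: 17 + 21 + 12 = 50.
The next 2 draws are then forced to be orange, giving 50 + 2 = 52.

52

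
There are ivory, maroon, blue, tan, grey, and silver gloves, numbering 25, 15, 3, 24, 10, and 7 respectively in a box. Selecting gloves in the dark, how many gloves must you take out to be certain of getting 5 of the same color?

In the worst case we take at most 4 of each color, but all 3 blue (fewer than 4), giving 4 + 4 + 3 + 4 + 4 + 4 = 23.
One more glove then forces some color to 5, so 23 + 1 = 24.

24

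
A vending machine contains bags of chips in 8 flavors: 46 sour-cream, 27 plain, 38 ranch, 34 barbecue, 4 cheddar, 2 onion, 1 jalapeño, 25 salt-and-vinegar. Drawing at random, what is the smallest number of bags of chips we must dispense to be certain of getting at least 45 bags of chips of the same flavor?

In the worst case we take at most 44 of each flavor, but all 27 plain, all 38 ranch, all 34 barbecue, all 4 cheddar, all 2 onion, all 1 jalapeño, and all 25 salt-and-vinegar (fewer than 44), giving 44 + 27 + 38 + 34 + 4 + 2 + 1 + 25 = 175.
One more bag of chips then forces some flavor to 45, so 175 + 1 = 176.

176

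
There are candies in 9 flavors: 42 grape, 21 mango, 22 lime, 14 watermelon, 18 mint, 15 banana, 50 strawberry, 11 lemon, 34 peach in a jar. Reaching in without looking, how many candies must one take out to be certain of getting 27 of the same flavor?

180

In the worst case we take at most 26 of each flavor, but all 21 mango, all 22 lime, all 14 watermelon, all 18 mint, all 15 banana, and all 11 lemon (fewer than 26), giving 26 + 21 + 22 + 14 + 18 + 15 + 26 + 11 + 26 = 179.
One more candy then forces some flavor to 27, so 179 + 1 = 180.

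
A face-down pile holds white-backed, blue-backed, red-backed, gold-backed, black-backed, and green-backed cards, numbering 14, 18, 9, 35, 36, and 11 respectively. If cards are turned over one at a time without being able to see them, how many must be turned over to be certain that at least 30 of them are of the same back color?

In the worst case we take at most 29 of each back color, but all 14 white-backed, all 18 blue-backed, all 9 red-backed, and all 11 green-backed (fewer than 29), giving 14 + 18 + 9 + 29 + 29 + 11 = 110.
One more card then forces some back color to 30, so 110 + 1 = 111.

111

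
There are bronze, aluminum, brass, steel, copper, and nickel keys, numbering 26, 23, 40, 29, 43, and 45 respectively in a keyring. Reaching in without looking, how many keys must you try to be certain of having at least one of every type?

The hardest type to obtain is aluminum: we could draw every other key first — 206 − 23 = 183 keys — without a single aluminum one.
The next draw must be aluminum, so 183 + 1 = 184.

184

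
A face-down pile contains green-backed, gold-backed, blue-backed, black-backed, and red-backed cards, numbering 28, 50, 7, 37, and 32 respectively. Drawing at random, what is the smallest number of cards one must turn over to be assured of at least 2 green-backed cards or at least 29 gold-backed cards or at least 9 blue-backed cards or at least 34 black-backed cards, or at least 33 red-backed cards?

Each of the 5 back colors has its own threshold; avoid all of them simultaneously.
The worst case stops just short of every target: 1 green-backed, 28 gold-backed, all 7 blue-backed, 33 black-backed, 32 red-backed — 1 + 28 + 7 + 33 + 32 = 101 cards.
One more card must push some back color to its target, so 101 + 1 = 102.

102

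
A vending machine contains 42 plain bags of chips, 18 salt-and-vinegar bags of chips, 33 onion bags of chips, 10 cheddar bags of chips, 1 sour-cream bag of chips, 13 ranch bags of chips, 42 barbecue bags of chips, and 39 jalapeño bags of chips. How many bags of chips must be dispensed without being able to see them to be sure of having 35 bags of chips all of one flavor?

178

Treat the 8 flavors as pigeonholes.
In the worst case we take at most 34 of each flavor, but all 18 salt-and-vinegar, all 33 onion, all 10 cheddar, all 1 sour-cream, and all 13 ranch (fewer than 34), giving 34 + 18 + 33 + 10 + 1 + 13 + 34 + 34 = 177.
One more bag of chips then forces some flavor to 35, so 177 + 1 = 178.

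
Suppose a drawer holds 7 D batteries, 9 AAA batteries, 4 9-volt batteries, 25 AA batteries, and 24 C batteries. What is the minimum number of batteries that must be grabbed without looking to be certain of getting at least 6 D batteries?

68

The worst case draws every non-D battery first: 9 + 4 + 25 + 24 = 62.
The next 6 draws are then forced to be D, giving 62 + 6 = 68.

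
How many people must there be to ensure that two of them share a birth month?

13

There are 12 months of the year acting as pigeonholes.
With 12 people we could place one in each, avoiding any repeat.
One more forces some class to hold 2, so 12 + 1 = 13.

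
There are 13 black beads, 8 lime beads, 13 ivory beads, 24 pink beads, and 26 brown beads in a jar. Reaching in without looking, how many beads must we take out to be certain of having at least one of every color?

77

The hardest color to obtain is lime: we could draw every other bead first — 84 − 8 = 76 beads — without a single lime one.
The next draw must be lime, so 76 + 1 = 77.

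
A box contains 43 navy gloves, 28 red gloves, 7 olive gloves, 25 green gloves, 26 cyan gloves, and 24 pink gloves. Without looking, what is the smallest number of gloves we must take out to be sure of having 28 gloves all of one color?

137

In the worst case we take at most 27 of each color, but all 7 olive, all 25 green, all 26 cyan, and all 24 pink (fewer than 27), giving 27 + 27 + 7 + 25 + 26 + 24 = 136.
One more glove then forces some color to 28, so 136 + 1 = 137.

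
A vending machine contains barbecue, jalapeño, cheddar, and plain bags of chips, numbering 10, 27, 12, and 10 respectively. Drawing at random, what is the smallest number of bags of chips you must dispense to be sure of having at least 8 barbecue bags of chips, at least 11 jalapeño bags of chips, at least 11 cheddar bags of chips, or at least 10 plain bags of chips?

37

The worst case stops just short of every target: 7 barbecue, 10 jalapeño, 10 cheddar, 9 plain — 7 + 10 + 10 + 9 = 36 bags of chips.
One more bag of chips must push some flavor to its target, so 36 + 1 = 37.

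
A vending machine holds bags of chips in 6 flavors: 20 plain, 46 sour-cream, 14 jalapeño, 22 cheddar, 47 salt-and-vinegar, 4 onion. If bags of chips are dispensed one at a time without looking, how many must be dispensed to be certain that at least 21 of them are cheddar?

152

The worst case draws every non-cheddar bag of chips first: 20 + 46 + 14 + 47 + 4 = 131.
The next 21 draws are then forced to be cheddar, giving 131 + 21 = 152.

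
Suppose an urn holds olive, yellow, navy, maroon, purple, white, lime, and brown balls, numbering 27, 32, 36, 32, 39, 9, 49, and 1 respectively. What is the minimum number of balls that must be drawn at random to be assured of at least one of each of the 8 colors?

225

The hardest color to obtain is brown: we could draw every other ball first — 225 − 1 = 224 balls — without a single brown one.
The next draw must be brown, so 224 + 1 = 225.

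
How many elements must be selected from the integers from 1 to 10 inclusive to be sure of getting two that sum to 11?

Partition {1, …, 10} into 5 pairs: {1,10}, {2,9}, …, {5,6}.
Choosing 5 integers — say the integers 1 through 5 — takes one from each pair and avoids the property.
Choosing 6 forces two into the same pair by pigeonhole, and those sum to 11. So 6.

6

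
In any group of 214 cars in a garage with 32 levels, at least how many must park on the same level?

7

If each of the 32 levels held at most 6, the total would be at most 32 × 6 = 192 < 214, a contradiction.
So at least one holds ⌈214/32⌉ = 7.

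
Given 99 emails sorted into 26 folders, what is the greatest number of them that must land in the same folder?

4

The 99 emails fall into 26 folders.
If each of the 26 folders held at most 3, the total would be at most 26 × 3 = 78 < 99, a contradiction.
So at least one holds ⌈99/26⌉ = 4.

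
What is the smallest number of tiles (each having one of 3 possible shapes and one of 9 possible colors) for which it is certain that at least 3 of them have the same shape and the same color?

55

There are 3 × 9 = 27 (shape, color) combinations acting as pigeonholes.
With 27 × 2 = 54 tiles we could place exactly 2 in each, with no (shape, color) pair reaching 3.
One more forces some (shape, color) pair to hold 3, so 54 + 1 = 55.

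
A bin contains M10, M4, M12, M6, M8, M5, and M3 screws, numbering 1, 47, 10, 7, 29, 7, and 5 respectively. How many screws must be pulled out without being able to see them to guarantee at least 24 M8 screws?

The worst case draws every non-M8 screw first: 1 + 47 + 10 + 7 + 7 + 5 = 77.
The next 24 draws are then forced to be M8, giving 77 + 24 = 101.

101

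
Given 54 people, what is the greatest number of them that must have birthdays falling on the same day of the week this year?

There are 7 days of the week, which serve as the pigeonholes.
If each of the 7 days of the week held at most 7, the total would be at most 7 × 7 = 49 < 54, a contradiction.
So at least one holds ⌈54/7⌉ = 8.

8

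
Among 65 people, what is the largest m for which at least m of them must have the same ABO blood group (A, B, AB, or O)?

17

The 65 people fall into 4 ABO blood groups.
If each of the 4 ABO blood groups held at most 16, the total would be at most 4 × 16 = 64 < 65, a contradiction.
So at least one holds ⌈65/4⌉ = 17.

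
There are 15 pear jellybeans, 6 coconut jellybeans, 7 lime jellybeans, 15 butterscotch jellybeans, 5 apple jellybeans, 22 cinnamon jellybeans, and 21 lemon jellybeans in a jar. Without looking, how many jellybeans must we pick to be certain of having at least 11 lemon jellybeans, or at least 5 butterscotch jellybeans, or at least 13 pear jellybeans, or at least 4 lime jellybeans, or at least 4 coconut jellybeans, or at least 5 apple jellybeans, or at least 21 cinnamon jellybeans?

57

Each of the 7 flavors has its own threshold; avoid all of them simultaneously.
The worst case stops just short of every target: 12 pear, 3 coconut, 3 lime, 4 butterscotch, 4 apple, 20 cinnamon, 10 lemon — 12 + 3 + 3 + 4 + 4 + 20 + 10 = 56 jellybeans.
One more jellybean must push some flavor to its target, so 56 + 1 = 57.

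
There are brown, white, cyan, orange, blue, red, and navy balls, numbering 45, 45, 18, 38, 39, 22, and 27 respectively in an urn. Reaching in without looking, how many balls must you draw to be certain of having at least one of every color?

The hardest color to obtain is cyan: we could draw every other ball first — 234 − 18 = 216 balls — without a single cyan one.
The next draw must be cyan, so 216 + 1 = 217.

217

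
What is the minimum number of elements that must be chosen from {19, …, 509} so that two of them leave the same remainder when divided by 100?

Group the integers by remainder mod 100; there are 100 residue classes, each nonempty in this range.
Choosing one from each class (100 integers) avoids any shared remainder.
One more choice must repeat a class, so two differ by a multiple of 100. Hence 100 + 1 = 101.

101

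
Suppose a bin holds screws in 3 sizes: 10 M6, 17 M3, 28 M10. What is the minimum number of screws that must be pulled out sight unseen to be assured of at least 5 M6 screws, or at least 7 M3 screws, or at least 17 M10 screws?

27

The worst case stops just short of every target: 4 M6, 6 M3, 16 M10 — 4 + 6 + 16 = 26 screws.
One more screw must push some size to its target, so 26 + 1 = 27.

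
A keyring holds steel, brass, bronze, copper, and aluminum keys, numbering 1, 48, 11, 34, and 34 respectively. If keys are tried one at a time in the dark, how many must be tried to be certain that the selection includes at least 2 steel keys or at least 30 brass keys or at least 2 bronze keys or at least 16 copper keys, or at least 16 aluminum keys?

The worst case stops just short of every target: 1 steel, 29 brass, 1 bronze, 15 copper, 15 aluminum — 1 + 29 + 1 + 15 + 15 = 61 keys.
One more key must push some type to its target, so 61 + 1 = 62.

62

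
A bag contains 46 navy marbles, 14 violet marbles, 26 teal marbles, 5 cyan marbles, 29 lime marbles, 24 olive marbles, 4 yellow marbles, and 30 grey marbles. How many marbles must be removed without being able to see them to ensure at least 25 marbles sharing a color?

Treat the 8 colors as pigeonholes.
In the worst case we take at most 24 of each color, but all 14 violet, all 5 cyan, and all 4 yellow (fewer than 24), giving 24 + 14 + 24 + 5 + 24 + 24 + 4 + 24 = 143.
One more marble then forces some color to 25, so 143 + 1 = 144.

144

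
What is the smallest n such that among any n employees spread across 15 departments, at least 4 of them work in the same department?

46

There are 15 departments acting as pigeonholes.
With 15 × 3 = 45 employees we could place exactly 3 in each, with no class reaching 4.
One more forces some class to hold 4, so 45 + 1 = 46.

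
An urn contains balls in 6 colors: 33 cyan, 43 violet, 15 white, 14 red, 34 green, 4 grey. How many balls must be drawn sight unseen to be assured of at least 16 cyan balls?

126

The worst case draws every non-cyan ball first: 43 + 15 + 14 + 34 + 4 = 110.
The next 16 draws are then forced to be cyan, giving 110 + 16 = 126.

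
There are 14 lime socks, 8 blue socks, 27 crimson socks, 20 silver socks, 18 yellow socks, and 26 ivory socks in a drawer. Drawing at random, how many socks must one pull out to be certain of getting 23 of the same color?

Treat the 6 colors as pigeonholes.
In the worst case we take at most 22 of each color, but all 14 lime, all 8 blue, all 20 silver, and all 18 yellow (fewer than 22), giving 14 + 8 + 22 + 20 + 18 + 22 = 104.
One more sock then forces some color to 23, so 104 + 1 = 105.

105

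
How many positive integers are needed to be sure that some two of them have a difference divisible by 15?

Two integers differ by a multiple of 15 exactly when they share a remainder mod 15.
There are 15 residue classes mod 15, so 15 integers can all lie in distinct classes.
One more integer must repeat a residue, giving a difference divisible by 15. So n = 15 + 1 = 16.

16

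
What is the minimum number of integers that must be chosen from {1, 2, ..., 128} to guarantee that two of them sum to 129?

65

Partition {1, …, 128} into 64 pairs: {1,128}, {2,127}, …, {64,65}.
Choosing 64 integers — say the integers 1 through 64 — takes one from each pair and avoids the property.
Choosing 65 forces two into the same pair by pigeonhole, and those sum to 129. So 65.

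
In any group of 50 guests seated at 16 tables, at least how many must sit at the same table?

The 50 guests fall into 16 tables.
If each of the 16 tables held at most 3, the total would be at most 16 × 3 = 48 < 50, a contradiction.
So at least one holds ⌈50/16⌉ = 4.

4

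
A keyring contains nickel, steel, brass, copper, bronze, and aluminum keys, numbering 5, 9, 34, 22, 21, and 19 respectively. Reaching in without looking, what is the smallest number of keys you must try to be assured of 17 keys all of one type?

79

Treat the 6 types as pigeonholes.
In the worst case we take at most 16 of each type, but all 5 nickel and all 9 steel (fewer than 16), giving 5 + 9 + 16 + 16 + 16 + 16 = 78.
One more key then forces some type to 17, so 78 + 1 = 79.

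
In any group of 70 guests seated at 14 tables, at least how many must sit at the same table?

The 70 guests fall into 14 tables.
If each of the 14 tables held at most 4, the total would be at most 14 × 4 = 56 < 70, a contradiction.
So at least one holds ⌈70/14⌉ = 5.

5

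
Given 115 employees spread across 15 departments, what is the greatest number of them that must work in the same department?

8

If each of the 15 departments held at most 7, the total would be at most 15 × 7 = 105 < 115, a contradiction.
So at least one holds ⌈115/15⌉ = 8.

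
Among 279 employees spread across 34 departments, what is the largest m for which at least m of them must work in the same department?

9

The 279 employees fall into 34 departments.
If each of the 34 departments held at most 8, the total would be at most 34 × 8 = 272 < 279, a contradiction.
So at least one holds ⌈279/34⌉ = 9.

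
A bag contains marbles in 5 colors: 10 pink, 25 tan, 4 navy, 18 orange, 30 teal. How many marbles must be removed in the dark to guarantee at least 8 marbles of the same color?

In the worst case we take at most 7 of each color, but all 4 navy (fewer than 7), giving 7 + 7 + 4 + 7 + 7 = 32.
One more marble then forces some color to 8, so 32 + 1 = 33.

33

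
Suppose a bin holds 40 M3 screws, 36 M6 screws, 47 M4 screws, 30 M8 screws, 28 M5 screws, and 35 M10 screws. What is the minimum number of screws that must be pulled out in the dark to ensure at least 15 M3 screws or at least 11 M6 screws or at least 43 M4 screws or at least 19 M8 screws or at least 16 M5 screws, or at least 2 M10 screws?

101

The worst case stops just short of every target: 14 M3, 10 M6, 42 M4, 18 M8, 15 M5, 1 M10 — 14 + 10 + 42 + 18 + 15 + 1 = 100 screws.
One more screw must push some size to its target, so 100 + 1 = 101.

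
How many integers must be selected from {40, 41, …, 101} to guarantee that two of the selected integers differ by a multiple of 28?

29

Use the pigeonhole principle on residue classes: group the integers by remainder mod 28; there are 28 residue classes, each nonempty in this range.
Choosing one from each class (28 integers) avoids any shared remainder.
One more choice must repeat a class, so two differ by a multiple of 28. Hence 28 + 1 = 29.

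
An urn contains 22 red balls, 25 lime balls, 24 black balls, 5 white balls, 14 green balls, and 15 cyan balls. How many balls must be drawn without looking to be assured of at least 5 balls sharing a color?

The worst case takes 4 balls of each color without reaching 5 of any: 6 × 4 = 24.
The next ball must bring some color to 5, so 24 + 1 = 25.

25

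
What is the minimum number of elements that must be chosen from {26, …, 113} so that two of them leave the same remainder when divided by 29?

30

Use the pigeonhole principle on residue classes: group the integers by remainder mod 29; there are 29 residue classes, each nonempty in this range.
Choosing one from each class (29 integers) avoids any shared remainder.
One more choice must repeat a class, so two differ by a multiple of 29. Hence 29 + 1 = 30.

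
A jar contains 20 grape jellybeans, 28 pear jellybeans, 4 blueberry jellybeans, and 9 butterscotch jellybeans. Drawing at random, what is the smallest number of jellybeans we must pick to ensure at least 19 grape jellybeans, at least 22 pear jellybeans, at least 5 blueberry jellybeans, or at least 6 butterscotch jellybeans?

49

The worst case stops just short of every target: 18 grape, 21 pear, 4 blueberry, 5 butterscotch — 18 + 21 + 4 + 5 = 48 jellybeans.
One more jellybean must push some flavor to its target, so 48 + 1 = 49.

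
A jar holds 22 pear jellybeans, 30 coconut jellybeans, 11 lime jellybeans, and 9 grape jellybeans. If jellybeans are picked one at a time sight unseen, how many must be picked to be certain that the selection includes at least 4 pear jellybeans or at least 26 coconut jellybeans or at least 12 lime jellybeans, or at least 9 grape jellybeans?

48

Each of the 4 flavors has its own threshold; avoid all of them simultaneously.
The worst case stops just short of every target: 3 pear, 25 coconut, 11 lime, 8 grape — 3 + 25 + 11 + 8 = 47 jellybeans.
One more jellybean must push some flavor to its target, so 47 + 1 = 48.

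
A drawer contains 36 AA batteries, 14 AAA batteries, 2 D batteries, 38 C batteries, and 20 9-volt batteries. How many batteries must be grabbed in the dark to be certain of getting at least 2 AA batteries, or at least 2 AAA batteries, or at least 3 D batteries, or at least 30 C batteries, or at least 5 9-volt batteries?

38

The worst case stops just short of every target: 1 AA, 1 AAA, 2 D, 29 C, 4 9-volt — 1 + 1 + 2 + 29 + 4 = 37 batteries.
One more battery must push some type to its target, so 37 + 1 = 38.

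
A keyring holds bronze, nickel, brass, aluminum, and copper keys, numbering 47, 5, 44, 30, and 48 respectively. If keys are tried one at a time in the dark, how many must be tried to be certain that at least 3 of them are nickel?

172

The worst case draws every non-nickel key first: 47 + 44 + 30 + 48 = 169.
The next 3 draws are then forced to be nickel, giving 169 + 3 = 172.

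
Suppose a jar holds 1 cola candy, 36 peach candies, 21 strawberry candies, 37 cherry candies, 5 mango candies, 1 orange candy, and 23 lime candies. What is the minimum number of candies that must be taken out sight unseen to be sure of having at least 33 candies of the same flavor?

116

Treat the 7 flavors as pigeonholes.
In the worst case we take at most 32 of each flavor, but all 1 cola, all 21 strawberry, all 5 mango, all 1 orange, and all 23 lime (fewer than 32), giving 1 + 32 + 21 + 32 + 5 + 1 + 23 = 115.
One more candy then forces some flavor to 33, so 115 + 1 = 116.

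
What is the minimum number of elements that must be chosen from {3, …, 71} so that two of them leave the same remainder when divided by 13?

Group the integers by remainder mod 13; there are 13 residue classes, each nonempty in this range.
Choosing one from each class (13 integers) avoids any shared remainder.
One more choice must repeat a class, so two differ by a multiple of 13. Hence 13 + 1 = 14.

14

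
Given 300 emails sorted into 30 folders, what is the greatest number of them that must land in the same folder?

The 300 emails fall into 30 folders.
If each of the 30 folders held at most 9, the total would be at most 30 × 9 = 270 < 300, a contradiction.
So at least one holds ⌈300/30⌉ = 10.

10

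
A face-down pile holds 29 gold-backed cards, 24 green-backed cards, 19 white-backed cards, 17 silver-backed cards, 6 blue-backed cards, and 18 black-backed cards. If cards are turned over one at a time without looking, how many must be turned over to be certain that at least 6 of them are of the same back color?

31

Treat the 6 back colors as pigeonholes.
The worst case takes 5 cards of each back color without reaching 6 of any: 6 × 5 = 30.
The next card must bring some back color to 6, so 30 + 1 = 31.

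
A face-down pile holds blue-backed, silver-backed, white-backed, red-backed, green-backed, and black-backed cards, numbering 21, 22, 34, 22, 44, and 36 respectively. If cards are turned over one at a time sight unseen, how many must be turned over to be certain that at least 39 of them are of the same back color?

Treat the 6 back colors as pigeonholes.
In the worst case we take at most 38 of each back color, but all 21 blue-backed, all 22 silver-backed, all 34 white-backed, all 22 red-backed, and all 36 black-backed (fewer than 38), giving 21 + 22 + 34 + 22 + 38 + 36 = 173.
One more card then forces some back color to 39, so 173 + 1 = 174.

174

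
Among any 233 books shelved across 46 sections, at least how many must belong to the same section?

6

If each of the 46 sections held at most 5, the total would be at most 46 × 5 = 230 < 233, a contradiction.
So at least one holds ⌈233/46⌉ = 6.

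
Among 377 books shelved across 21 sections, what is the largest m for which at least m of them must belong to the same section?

18

The 377 books fall into 21 sections.
If each of the 21 sections held at most 17, the total would be at most 21 × 17 = 357 < 377, a contradiction.
So at least one holds ⌈377/21⌉ = 18.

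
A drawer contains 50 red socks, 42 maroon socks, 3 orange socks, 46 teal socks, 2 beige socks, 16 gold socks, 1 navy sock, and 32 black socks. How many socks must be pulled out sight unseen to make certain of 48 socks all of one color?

190

In the worst case we take at most 47 of each color, but all 42 maroon, all 3 orange, all 46 teal, all 2 beige, all 16 gold, all 1 navy, and all 32 black (fewer than 47), giving 47 + 42 + 3 + 46 + 2 + 16 + 1 + 32 = 189.
One more sock then forces some color to 48, so 189 + 1 = 190.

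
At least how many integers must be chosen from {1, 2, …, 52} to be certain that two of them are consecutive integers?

27

Partition {1, …, 52} into 26 pairs: {1,2}, {3,4}, …, {51,52}.
Choosing 26 integers — say the 26 even numbers 2, 4, …, 52 — takes one from each pair and avoids the property.
Choosing 27 forces two into the same pair by pigeonhole, and those are consecutive. So 27.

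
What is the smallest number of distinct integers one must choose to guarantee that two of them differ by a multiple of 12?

13

Use the pigeonhole principle on residue classes: two integers differ by a multiple of 12 exactly when they share a remainder mod 12.
There are 12 residue classes mod 12, so 12 integers can all lie in distinct classes.
One more integer must repeat a residue, giving a difference divisible by 12. So n = 12 + 1 = 13.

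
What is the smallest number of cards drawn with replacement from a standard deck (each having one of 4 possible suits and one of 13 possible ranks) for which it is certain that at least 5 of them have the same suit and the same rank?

There are 4 × 13 = 52 (suit, rank) combinations acting as pigeonholes.
With 52 × 4 = 208 cards drawn with replacement from a standard deck we could place exactly 4 in each, with no (suit, rank) pair reaching 5.
One more forces some (suit, rank) pair to hold 5, so 208 + 1 = 209.

209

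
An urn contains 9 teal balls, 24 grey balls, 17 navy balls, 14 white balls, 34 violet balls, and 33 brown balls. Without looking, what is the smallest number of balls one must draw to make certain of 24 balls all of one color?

In the worst case we take at most 23 of each color, but all 9 teal, all 17 navy, and all 14 white (fewer than 23), giving 9 + 23 + 17 + 14 + 23 + 23 = 109.
One more ball then forces some color to 24, so 109 + 1 = 110.

110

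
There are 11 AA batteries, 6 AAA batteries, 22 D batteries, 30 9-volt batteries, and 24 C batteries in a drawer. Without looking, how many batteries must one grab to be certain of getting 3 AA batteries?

The worst case draws every non-AA battery first: 6 + 22 + 30 + 24 = 82.
The next 3 draws are then forced to be AA, giving 82 + 3 = 85.

85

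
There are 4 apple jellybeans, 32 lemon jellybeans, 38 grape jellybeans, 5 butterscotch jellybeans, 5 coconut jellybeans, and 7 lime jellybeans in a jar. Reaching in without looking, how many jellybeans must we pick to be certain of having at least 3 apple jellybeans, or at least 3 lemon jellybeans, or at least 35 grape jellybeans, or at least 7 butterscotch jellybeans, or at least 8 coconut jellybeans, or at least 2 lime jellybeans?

50

The worst case stops just short of every target: 2 apple, 2 lemon, 34 grape, all 5 butterscotch, all 5 coconut, 1 lime — 2 + 2 + 34 + 5 + 5 + 1 = 49 jellybeans.
One more jellybean must push some flavor to its target, so 49 + 1 = 50.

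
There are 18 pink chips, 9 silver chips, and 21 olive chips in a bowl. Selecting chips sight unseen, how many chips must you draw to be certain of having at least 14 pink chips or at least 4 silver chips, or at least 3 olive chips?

19

Each of the 3 colors has its own threshold; avoid all of them simultaneously.
The worst case stops just short of every target: 13 pink, 3 silver, 2 olive — 13 + 3 + 2 = 18 chips.
One more chip must push some color to its target, so 18 + 1 = 19.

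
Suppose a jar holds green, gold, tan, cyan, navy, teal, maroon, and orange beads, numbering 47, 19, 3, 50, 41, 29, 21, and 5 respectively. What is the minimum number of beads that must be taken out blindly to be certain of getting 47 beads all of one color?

211

Treat the 8 colors as pigeonholes.
In the worst case we take at most 46 of each color, but all 19 gold, all 3 tan, all 41 navy, all 29 teal, all 21 maroon, and all 5 orange (fewer than 46), giving 46 + 19 + 3 + 46 + 41 + 29 + 21 + 5 = 210.
One more bead then forces some color to 47, so 210 + 1 = 211.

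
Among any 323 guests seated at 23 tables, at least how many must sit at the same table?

15

The 323 guests fall into 23 tables.
If each of the 23 tables held at most 14, the total would be at most 23 × 14 = 322 < 323, a contradiction.
So at least one holds ⌈323/23⌉ = 15.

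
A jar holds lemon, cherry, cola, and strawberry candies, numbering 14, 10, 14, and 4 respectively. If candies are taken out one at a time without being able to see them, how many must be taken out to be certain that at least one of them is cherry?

33

To avoid cherry candies as long as possible, exhaust the other 3 flavors first.
The worst case draws every non-cherry candy first: 14 + 14 + 4 = 32.
The next draw is then forced to be cherry, giving 32 + 1 = 33.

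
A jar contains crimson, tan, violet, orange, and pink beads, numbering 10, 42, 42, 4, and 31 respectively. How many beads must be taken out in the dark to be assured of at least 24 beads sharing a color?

84

Treat the 5 colors as pigeonholes.
In the worst case we take at most 23 of each color, but all 10 crimson and all 4 orange (fewer than 23), giving 10 + 23 + 23 + 4 + 23 = 83.
One more bead then forces some color to 24, so 83 + 1 = 84.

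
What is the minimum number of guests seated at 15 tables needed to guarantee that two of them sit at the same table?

16

There are 15 tables acting as pigeonholes.
With 15 guests we could place one in each, avoiding any repeat.
One more forces some class to hold 2, so 15 + 1 = 16.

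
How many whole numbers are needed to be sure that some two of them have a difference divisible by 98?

99

Use the pigeonhole principle on residue classes: two integers differ by a multiple of 98 exactly when they share a remainder mod 98.
There are 98 residue classes mod 98, so 98 integers can all lie in distinct classes.
One more integer must repeat a residue, giving a difference divisible by 98. So n = 98 + 1 = 99.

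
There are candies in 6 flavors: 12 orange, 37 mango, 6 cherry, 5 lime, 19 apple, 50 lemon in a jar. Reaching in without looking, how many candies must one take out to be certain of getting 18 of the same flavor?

In the worst case we take at most 17 of each flavor, but all 12 orange, all 6 cherry, and all 5 lime (fewer than 17), giving 12 + 17 + 6 + 5 + 17 + 17 = 74.
One more candy then forces some flavor to 18, so 74 + 1 = 75.

75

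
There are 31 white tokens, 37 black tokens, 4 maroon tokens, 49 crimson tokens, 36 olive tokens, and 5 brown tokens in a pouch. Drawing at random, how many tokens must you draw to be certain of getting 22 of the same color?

In the worst case we take at most 21 of each color, but all 4 maroon and all 5 brown (fewer than 21), giving 21 + 21 + 4 + 21 + 21 + 5 = 93.
One more token then forces some color to 22, so 93 + 1 = 94.

94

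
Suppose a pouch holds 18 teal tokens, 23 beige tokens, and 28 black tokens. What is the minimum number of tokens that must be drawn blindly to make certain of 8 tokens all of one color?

22

Treat the 3 colors as pigeonholes.
The worst case takes 7 tokens of each color without reaching 8 of any: 3 × 7 = 21.
The next token must bring some color to 8, so 21 + 1 = 22.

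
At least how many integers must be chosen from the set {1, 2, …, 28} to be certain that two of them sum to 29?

15

Partition {1, …, 28} into 14 pairs: {1,28}, {2,27}, …, {14,15}.
Choosing 14 integers — say the integers 1 through 14 — takes one from each pair and avoids the property.
Choosing 15 forces two into the same pair by pigeonhole, and those sum to 29. So 15.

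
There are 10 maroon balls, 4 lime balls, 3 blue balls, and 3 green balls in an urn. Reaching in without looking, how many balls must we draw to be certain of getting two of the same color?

5

Treat the 4 colors as pigeonholes.
The worst case takes 1 ball of each color without reaching 2 of any: 4 × 1 = 4.
The next ball must bring some color to 2, so 4 + 1 = 5.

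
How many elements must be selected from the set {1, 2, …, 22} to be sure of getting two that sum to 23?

Partition {1, …, 22} into 11 pairs: {1,22}, {2,21}, …, {11,12}.
Choosing 11 integers — say the integers 1 through 11 — takes one from each pair and avoids the property.
Choosing 12 forces two into the same pair by pigeonhole, and those sum to 23. So 12.

12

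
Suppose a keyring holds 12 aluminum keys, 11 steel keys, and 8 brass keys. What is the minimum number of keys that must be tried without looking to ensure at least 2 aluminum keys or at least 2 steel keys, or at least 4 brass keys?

Each of the 3 types has its own threshold; avoid all of them simultaneously.
The worst case stops just short of every target: 1 aluminum, 1 steel, 3 brass — 1 + 1 + 3 = 5 keys.
One more key must push some type to its target, so 5 + 1 = 6.

6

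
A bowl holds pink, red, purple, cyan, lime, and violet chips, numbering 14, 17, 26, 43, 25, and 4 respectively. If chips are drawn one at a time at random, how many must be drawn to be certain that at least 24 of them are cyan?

The worst case draws every non-cyan chip first: 14 + 17 + 26 + 25 + 4 = 86.
The next 24 draws are then forced to be cyan, giving 86 + 24 = 110.

110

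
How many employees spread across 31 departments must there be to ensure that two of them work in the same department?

32

There are 31 departments acting as pigeonholes.
With 31 employees we could place one in each, avoiding any repeat.
One more forces some class to hold 2, so 31 + 1 = 32.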